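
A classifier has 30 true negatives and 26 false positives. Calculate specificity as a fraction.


Specificity = TN / (TN + FP) = 30 / 56 = 15/28.

15/28


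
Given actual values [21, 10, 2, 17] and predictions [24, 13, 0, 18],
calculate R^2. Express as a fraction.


Mean(y) = 25/2. SS_res = 23. SS_tot = 209. R^2 = 1 - 23/(209) = 186/209.

186/209


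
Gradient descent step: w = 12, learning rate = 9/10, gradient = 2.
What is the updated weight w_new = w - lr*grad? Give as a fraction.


w_new = 12 - 9/10 * 2 = 12 - 9/5 = 51/5.

51/5


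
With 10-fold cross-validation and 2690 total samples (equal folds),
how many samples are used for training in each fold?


Each validation fold has 2690/10 = 269 samples. Training set = 2690 - 269 = 2421.

2421


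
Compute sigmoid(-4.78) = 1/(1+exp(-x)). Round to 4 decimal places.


sigma(-4.78) = 1/(1+e^(4.78)) = 1/(1+119.104350) = 1/120.104350 = 0.0083.

0.0083


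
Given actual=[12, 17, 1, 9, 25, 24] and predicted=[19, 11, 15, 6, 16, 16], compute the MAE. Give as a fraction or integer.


MAE = (1/6) * (|12-19|=7 + |17-11|=6 + |1-15|=14 + |9-6|=3 + |25-16|=9 + |24-16|=8). Sum = 47. MAE = 47/6.

47/6


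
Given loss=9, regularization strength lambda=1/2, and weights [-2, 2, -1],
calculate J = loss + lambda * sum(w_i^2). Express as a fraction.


L2 sq norm = sum(w^2) = 9. J = 9 + 1/2 * 9 = 27/2.

27/2


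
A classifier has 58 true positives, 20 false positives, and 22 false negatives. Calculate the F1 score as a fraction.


Precision = 58/78 = 29/39. Recall = 58/80 = 29/40. F1 = 2*P*R/(P+R) = 58/79.

58/79


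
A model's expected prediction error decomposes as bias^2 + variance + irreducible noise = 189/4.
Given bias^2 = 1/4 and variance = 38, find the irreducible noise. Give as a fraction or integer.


Total error = bias^2 + variance + irreducible noise. So irreducible noise = 189/4 - 1/4 - 38 = 9.

9


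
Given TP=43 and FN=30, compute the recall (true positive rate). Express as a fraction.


Recall = TP / (TP + FN) = 43 / 73 = 43/73.

43/73


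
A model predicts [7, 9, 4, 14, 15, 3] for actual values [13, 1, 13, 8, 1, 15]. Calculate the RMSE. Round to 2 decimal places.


MSE = 92.8333. RMSE = sqrt(92.8333) = 9.64.

9.64


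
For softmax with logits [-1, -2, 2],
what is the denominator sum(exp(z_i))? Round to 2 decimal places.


Denom = e^-1=0.3679 + e^-2=0.1353 + e^2=7.3891. Sum = 7.8923, which rounds to 7.89.

7.89


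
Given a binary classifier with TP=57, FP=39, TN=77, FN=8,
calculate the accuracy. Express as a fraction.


Accuracy = (TP + TN) / (TP + TN + FP + FN) = (57 + 77) / 181 = 134/181.

134/181


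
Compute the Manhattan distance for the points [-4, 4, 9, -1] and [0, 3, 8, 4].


d = sum of absolute differences: |-4-0|=4 + |4-3|=1 + |9-8|=1 + |-1-4|=5 = 11.

11


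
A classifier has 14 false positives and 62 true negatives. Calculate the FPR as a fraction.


FPR = FP / (FP + TN) = 14 / 76 = 7/38.

7/38


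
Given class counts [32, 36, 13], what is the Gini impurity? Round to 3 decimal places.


Total = 81. Proportions: 32/81, 36/81, 13/81. sum(p_i^2) = 0.3794. Gini = 1 - 0.3794 = 0.6206, which rounds to 0.621.

0.621


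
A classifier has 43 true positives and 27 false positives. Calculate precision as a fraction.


Precision = TP / (TP + FP) = 43 / 70 = 43/70.

43/70


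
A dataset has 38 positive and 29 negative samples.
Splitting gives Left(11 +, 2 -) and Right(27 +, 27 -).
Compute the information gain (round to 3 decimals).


H(parent) = 0.9869. H(left) = 0.6194, H(right) = 1.0000. Weighted = (13/67)*0.6194 + (54/67)*1.0000 = 0.9262. IG = 0.9869 - 0.9262 = 0.0607, which rounds to 0.061.

0.061


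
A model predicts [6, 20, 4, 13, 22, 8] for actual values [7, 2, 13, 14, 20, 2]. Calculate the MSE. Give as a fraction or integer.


MSE = (1/6) * ((7-6)^2=1 + (2-20)^2=324 + (13-4)^2=81 + (14-13)^2=1 + (20-22)^2=4 + (2-8)^2=36). Sum = 447. MSE = 149/2.

149/2


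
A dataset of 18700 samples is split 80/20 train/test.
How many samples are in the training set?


Test set = 18700 * 20% = 3740. Training set = 18700 - 3740 = 14960.

14960


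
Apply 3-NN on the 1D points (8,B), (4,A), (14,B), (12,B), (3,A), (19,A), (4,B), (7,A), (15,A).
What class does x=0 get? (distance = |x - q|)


Distances: |8-0|=8, |4-0|=4, |14-0|=14, |12-0|=12, |3-0|=3, |19-0|=19, |4-0|=4, |7-0|=7, |15-0|=15. 3 nearest: (3,A), (4,A), (4,B). Counts: {'A': 2, 'B': 1}. Majority class: A.

A


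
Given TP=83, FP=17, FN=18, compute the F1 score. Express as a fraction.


Precision = 83/100 = 83/100. Recall = 83/101 = 83/101. F1 = 2*P*R/(P+R) = 166/201.

166/201


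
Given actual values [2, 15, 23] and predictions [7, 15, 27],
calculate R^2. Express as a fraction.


Mean(y) = 40/3. SS_res = 41. SS_tot = 674/3. R^2 = 1 - 41/(674/3) = 551/674.

551/674


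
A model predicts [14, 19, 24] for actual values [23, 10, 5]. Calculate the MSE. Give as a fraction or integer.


MSE = (1/3) * ((23-14)^2=81 + (10-19)^2=81 + (5-24)^2=361). Sum = 523. MSE = 523/3.

523/3


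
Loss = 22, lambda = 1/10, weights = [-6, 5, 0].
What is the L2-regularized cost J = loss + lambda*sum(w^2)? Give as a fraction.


L2 sq norm = sum(w^2) = 61. J = 22 + 1/10 * 61 = 281/10.

281/10


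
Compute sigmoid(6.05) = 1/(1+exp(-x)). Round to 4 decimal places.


sigma(6.05) = 1/(1+e^(-6.05)) = 1/(1+0.002358) = 1/1.002358 = 0.9976.

0.9976


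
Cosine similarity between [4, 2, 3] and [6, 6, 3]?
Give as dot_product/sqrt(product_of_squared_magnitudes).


dot = 45. |a|^2 = 29, |b|^2 = 81. cos = 45/sqrt(2349).

45/sqrt(2349)


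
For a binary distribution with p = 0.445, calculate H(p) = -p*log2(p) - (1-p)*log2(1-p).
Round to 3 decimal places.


H = -0.445*log2(0.445) - 0.555*log2(0.555) = 0.991.

0.991


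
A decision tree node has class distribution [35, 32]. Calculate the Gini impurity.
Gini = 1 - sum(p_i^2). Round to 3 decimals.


Total = 67. Proportions: 35/67, 32/67. sum(p_i^2) = 0.5010. Gini = 1 - 0.5010 = 0.4990, which rounds to 0.499.

0.499


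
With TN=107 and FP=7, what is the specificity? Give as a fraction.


Specificity = TN / (TN + FP) = 107 / 114 = 107/114.

107/114


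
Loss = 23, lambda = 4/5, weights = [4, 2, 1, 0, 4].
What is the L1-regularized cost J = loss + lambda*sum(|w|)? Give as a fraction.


L1 norm = sum(|w|) = 11. J = 23 + 4/5 * 11 = 159/5.

159/5


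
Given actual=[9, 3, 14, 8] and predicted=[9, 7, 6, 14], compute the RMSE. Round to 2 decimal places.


MSE = 29.0000. RMSE = sqrt(29.0000) = 5.39.

5.39


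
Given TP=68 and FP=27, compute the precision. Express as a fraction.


Precision = TP / (TP + FP) = 68 / 95 = 68/95.

68/95


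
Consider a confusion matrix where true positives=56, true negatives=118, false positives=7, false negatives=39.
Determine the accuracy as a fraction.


Accuracy = (TP + TN) / (TP + TN + FP + FN) = (56 + 118) / 220 = 87/110.

87/110


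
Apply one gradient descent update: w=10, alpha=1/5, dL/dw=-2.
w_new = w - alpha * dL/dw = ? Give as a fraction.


w_new = 10 - 1/5 * -2 = 10 - -2/5 = 52/5.

52/5


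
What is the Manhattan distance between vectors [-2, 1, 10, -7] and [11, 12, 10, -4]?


d = sum of absolute differences: |-2-11|=13 + |1-12|=11 + |10-10|=0 + |-7--4|=3 = 27.

27


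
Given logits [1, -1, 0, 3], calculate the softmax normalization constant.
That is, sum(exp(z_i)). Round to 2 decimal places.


Denom = e^1=2.7183 + e^-1=0.3679 + e^0=1.0000 + e^3=20.0855. Sum = 24.1717, which rounds to 24.17.

24.17


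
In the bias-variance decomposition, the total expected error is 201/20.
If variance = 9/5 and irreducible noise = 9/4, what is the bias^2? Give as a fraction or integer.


Total error = bias^2 + variance + irreducible noise. So bias^2 = 201/20 - 9/5 - 9/4 = 6.

6


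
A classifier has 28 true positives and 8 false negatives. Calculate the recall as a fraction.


Recall = TP / (TP + FN) = 28 / 36 = 7/9.

7/9


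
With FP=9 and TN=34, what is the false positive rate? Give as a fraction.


FPR = FP / (FP + TN) = 9 / 43 = 9/43.

9/43


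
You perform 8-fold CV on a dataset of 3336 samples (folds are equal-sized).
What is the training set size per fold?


Each validation fold has 3336/8 = 417 samples. Training set = 3336 - 417 = 2919.

2919


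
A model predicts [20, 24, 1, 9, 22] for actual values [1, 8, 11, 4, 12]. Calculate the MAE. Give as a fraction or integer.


MAE = (1/5) * (|1-20|=19 + |8-24|=16 + |11-1|=10 + |4-9|=5 + |12-22|=10). Sum = 60. MAE = 12.

12


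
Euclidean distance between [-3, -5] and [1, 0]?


d = sqrt(sum of squared differences). (-3-1)^2=16, (-5-0)^2=25. Sum = 41.

sqrt(41)


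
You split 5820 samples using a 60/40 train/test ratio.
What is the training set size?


Test set = 5820 * 40% = 2328. Training set = 5820 - 2328 = 3492.

3492


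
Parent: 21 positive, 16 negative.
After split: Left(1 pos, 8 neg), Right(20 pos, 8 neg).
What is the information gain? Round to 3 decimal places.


H(parent) = 0.9868. H(left) = 0.5033, H(right) = 0.8631. Weighted = (9/37)*0.5033 + (28/37)*0.8631 = 0.7756. IG = 0.9868 - 0.7756 = 0.2112, which rounds to 0.211.

0.211


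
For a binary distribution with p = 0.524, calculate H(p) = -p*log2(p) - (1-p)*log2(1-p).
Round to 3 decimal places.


H = -0.524*log2(0.524) - 0.476*log2(0.476) = 0.998.

0.998


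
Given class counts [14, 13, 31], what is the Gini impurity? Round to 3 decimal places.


Total = 58. Proportions: 14/58, 13/58, 31/58. sum(p_i^2) = 0.3942. Gini = 1 - 0.3942 = 0.6058, which rounds to 0.606.

0.606


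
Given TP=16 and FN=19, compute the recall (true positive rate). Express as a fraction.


Recall = TP / (TP + FN) = 16 / 35 = 16/35.

16/35


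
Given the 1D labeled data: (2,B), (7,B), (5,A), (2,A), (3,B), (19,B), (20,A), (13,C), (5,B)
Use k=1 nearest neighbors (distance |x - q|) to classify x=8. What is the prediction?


Distances: |2-8|=6, |7-8|=1, |5-8|=3, |2-8|=6, |3-8|=5, |19-8|=11, |20-8|=12, |13-8|=5, |5-8|=3. 1 nearest: (7,B). Counts: {'B': 1}. Majority class: B.

B


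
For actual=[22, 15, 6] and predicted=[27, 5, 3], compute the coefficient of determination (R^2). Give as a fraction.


Mean(y) = 43/3. SS_res = 134. SS_tot = 386/3. R^2 = 1 - 134/(386/3) = -8/193.

-8/193


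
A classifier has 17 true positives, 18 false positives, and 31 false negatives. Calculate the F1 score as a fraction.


Precision = 17/35 = 17/35. Recall = 17/48 = 17/48. F1 = 2*P*R/(P+R) = 34/83.

34/83


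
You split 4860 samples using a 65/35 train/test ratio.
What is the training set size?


Test set = 4860 * 35% = 1701. Training set = 4860 - 1701 = 3159.

3159


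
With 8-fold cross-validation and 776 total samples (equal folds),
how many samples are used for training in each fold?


Each validation fold has 776/8 = 97 samples. Training set = 776 - 97 = 679.

679


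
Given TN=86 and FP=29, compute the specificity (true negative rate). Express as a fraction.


Specificity = TN / (TN + FP) = 86 / 115 = 86/115.

86/115


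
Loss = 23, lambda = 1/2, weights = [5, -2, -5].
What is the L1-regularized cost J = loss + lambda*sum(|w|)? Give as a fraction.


L1 norm = sum(|w|) = 12. J = 23 + 1/2 * 12 = 29.

29


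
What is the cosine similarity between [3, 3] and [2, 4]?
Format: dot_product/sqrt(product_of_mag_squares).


dot = 18. |a|^2 = 18, |b|^2 = 20. cos = 18/sqrt(360).

18/sqrt(360)


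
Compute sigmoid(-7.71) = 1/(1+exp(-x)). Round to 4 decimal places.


sigma(-7.71) = 1/(1+e^(7.71)) = 1/(1+2230.542258) = 1/2231.542258 = 0.0004.

0.0004


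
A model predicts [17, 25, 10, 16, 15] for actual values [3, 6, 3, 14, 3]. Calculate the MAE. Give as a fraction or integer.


MAE = (1/5) * (|3-17|=14 + |6-25|=19 + |3-10|=7 + |14-16|=2 + |3-15|=12). Sum = 54. MAE = 54/5.

54/5


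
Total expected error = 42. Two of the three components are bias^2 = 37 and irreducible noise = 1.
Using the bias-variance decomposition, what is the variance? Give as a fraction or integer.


Total error = bias^2 + variance + irreducible noise. So variance = 42 - 37 - 1 = 4.

4


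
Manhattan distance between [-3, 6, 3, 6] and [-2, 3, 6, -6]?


d = sum of absolute differences: |-3--2|=1 + |6-3|=3 + |3-6|=3 + |6--6|=12 = 19.

19


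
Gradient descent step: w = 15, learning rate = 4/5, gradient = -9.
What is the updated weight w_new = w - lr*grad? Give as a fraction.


w_new = 15 - 4/5 * -9 = 15 - -36/5 = 111/5.

111/5


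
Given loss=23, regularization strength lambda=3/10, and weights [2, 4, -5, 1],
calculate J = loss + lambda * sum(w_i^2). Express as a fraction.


L2 sq norm = sum(w^2) = 46. J = 23 + 3/10 * 46 = 184/5.

184/5


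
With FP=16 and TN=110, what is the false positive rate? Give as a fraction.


FPR = FP / (FP + TN) = 16 / 126 = 8/63.

8/63


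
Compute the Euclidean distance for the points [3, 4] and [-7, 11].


d = sqrt(sum of squared differences). (3--7)^2=100, (4-11)^2=49. Sum = 149.

sqrt(149)


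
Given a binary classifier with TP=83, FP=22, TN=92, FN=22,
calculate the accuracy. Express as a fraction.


Accuracy = (TP + TN) / (TP + TN + FP + FN) = (83 + 92) / 219 = 175/219.

175/219


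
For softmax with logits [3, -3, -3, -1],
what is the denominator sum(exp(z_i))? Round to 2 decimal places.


Denom = e^3=20.0855 + e^-3=0.0498 + e^-3=0.0498 + e^-1=0.3679. Sum = 20.5530, which rounds to 20.55.

20.55


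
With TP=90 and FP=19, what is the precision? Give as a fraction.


Precision = TP / (TP + FP) = 90 / 109 = 90/109.

90/109


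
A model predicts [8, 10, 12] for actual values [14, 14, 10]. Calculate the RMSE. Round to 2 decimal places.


MSE = 18.6667. RMSE = sqrt(18.6667) = 4.32.

4.32


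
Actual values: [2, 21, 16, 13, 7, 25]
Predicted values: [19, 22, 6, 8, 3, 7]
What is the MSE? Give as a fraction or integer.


MSE = (1/6) * ((2-19)^2=289 + (21-22)^2=1 + (16-6)^2=100 + (13-8)^2=25 + (7-3)^2=16 + (25-7)^2=324). Sum = 755. MSE = 755/6.

755/6


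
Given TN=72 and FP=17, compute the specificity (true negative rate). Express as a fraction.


Specificity = TN / (TN + FP) = 72 / 89 = 72/89.

72/89


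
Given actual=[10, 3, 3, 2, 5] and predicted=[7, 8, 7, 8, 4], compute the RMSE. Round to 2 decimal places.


MSE = 17.4000. RMSE = sqrt(17.4000) = 4.17.

4.17


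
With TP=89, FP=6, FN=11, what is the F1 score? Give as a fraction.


Precision = 89/95 = 89/95. Recall = 89/100 = 89/100. F1 = 2*P*R/(P+R) = 178/195.

178/195


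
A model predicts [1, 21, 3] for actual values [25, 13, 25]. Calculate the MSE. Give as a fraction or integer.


MSE = (1/3) * ((25-1)^2=576 + (13-21)^2=64 + (25-3)^2=484). Sum = 1124. MSE = 1124/3.

1124/3


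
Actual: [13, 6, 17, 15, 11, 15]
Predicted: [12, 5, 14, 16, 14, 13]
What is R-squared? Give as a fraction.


Mean(y) = 77/6. SS_res = 25. SS_tot = 461/6. R^2 = 1 - 25/(461/6) = 311/461.

311/461


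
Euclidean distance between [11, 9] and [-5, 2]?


d = sqrt(sum of squared differences). (11--5)^2=256, (9-2)^2=49. Sum = 305.

sqrt(305)


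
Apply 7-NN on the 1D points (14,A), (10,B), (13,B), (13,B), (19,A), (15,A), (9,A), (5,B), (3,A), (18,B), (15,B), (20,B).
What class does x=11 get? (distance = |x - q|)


Distances: |14-11|=3, |10-11|=1, |13-11|=2, |13-11|=2, |19-11|=8, |15-11|=4, |9-11|=2, |5-11|=6, |3-11|=8, |18-11|=7, |15-11|=4, |20-11|=9. 7 nearest: (10,B), (9,A), (13,B), (13,B), (14,A), (15,A), (15,B). Counts: {'B': 4, 'A': 3}. Majority class: B.

B


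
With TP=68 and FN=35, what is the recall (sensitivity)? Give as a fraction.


Recall = TP / (TP + FN) = 68 / 103 = 68/103.

68/103


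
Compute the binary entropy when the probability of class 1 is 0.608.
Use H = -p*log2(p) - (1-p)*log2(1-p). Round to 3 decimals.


H = -0.608*log2(0.608) - 0.392*log2(0.392) = 0.966.

0.966


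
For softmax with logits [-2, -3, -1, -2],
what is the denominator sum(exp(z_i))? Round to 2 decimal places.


Denom = e^-2=0.1353 + e^-3=0.0498 + e^-1=0.3679 + e^-2=0.1353. Sum = 0.6883, which rounds to 0.69.

0.69


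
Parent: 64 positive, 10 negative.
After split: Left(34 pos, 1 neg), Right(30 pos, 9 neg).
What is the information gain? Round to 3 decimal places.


H(parent) = 0.5714. H(left) = 0.1872, H(right) = 0.7793. Weighted = (35/74)*0.1872 + (39/74)*0.7793 = 0.4993. IG = 0.5714 - 0.4993 = 0.0721, which rounds to 0.072.

0.072


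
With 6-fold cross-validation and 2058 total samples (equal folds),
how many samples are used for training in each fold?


Each validation fold has 2058/6 = 343 samples. Training set = 2058 - 343 = 1715.

1715


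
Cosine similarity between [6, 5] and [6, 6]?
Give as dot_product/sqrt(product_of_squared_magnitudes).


dot = 66. |a|^2 = 61, |b|^2 = 72. cos = 66/sqrt(4392).

66/sqrt(4392)


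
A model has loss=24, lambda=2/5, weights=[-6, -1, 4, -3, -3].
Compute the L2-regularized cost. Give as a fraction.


L2 sq norm = sum(w^2) = 71. J = 24 + 2/5 * 71 = 262/5.

262/5


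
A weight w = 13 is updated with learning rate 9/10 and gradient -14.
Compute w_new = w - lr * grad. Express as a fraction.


w_new = 13 - 9/10 * -14 = 13 - -63/5 = 128/5.

128/5


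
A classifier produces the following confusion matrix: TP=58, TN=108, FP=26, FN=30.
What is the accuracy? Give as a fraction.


Accuracy = (TP + TN) / (TP + TN + FP + FN) = (58 + 108) / 222 = 83/111.

83/111


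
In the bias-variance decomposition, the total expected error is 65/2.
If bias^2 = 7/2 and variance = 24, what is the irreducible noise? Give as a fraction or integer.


Total error = bias^2 + variance + irreducible noise. So irreducible noise = 65/2 - 7/2 - 24 = 5.

5


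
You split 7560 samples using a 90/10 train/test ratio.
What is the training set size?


Test set = 7560 * 10% = 756. Training set = 7560 - 756 = 6804.

6804


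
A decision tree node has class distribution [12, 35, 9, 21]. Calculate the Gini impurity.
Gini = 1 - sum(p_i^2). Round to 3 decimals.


Total = 77. Proportions: 12/77, 35/77, 9/77, 21/77. sum(p_i^2) = 0.3189. Gini = 1 - 0.3189 = 0.6811, which rounds to 0.681.

0.681


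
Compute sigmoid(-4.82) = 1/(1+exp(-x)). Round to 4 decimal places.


sigma(-4.82) = 1/(1+e^(4.82)) = 1/(1+123.965091) = 1/124.965091 = 0.0080.

0.0080


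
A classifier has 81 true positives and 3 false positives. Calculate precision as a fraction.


Precision = TP / (TP + FP) = 81 / 84 = 27/28.

27/28


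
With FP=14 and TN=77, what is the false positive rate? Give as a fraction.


FPR = FP / (FP + TN) = 14 / 91 = 2/13.

2/13


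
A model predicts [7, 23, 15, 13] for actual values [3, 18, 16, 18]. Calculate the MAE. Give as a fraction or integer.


MAE = (1/4) * (|3-7|=4 + |18-23|=5 + |16-15|=1 + |18-13|=5). Sum = 15. MAE = 15/4.

15/4


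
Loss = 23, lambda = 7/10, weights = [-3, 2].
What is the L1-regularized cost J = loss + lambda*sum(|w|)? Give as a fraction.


L1 norm = sum(|w|) = 5. J = 23 + 7/10 * 5 = 53/2.

53/2


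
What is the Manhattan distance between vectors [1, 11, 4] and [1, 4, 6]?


d = sum of absolute differences: |1-1|=0 + |11-4|=7 + |4-6|=2 = 9.

9


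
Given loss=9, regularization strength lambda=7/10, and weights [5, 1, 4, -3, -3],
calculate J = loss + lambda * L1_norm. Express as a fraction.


L1 norm = sum(|w|) = 16. J = 9 + 7/10 * 16 = 101/5.

101/5


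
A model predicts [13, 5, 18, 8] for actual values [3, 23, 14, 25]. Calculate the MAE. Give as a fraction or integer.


MAE = (1/4) * (|3-13|=10 + |23-5|=18 + |14-18|=4 + |25-8|=17). Sum = 49. MAE = 49/4.

49/4


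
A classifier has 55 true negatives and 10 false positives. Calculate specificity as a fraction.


Specificity = TN / (TN + FP) = 55 / 65 = 11/13.

11/13


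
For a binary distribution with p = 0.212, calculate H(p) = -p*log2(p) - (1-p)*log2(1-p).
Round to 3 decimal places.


H = -0.212*log2(0.212) - 0.788*log2(0.788) = 0.745.

0.745


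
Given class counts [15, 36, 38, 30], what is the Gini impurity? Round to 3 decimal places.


Total = 119. Proportions: 15/119, 36/119, 38/119, 30/119. sum(p_i^2) = 0.2729. Gini = 1 - 0.2729 = 0.7271, which rounds to 0.727.

0.727


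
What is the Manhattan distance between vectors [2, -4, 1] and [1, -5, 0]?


d = sum of absolute differences: |2-1|=1 + |-4--5|=1 + |1-0|=1 = 3.

3


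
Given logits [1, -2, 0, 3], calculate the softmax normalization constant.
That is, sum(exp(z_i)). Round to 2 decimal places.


Denom = e^1=2.7183 + e^-2=0.1353 + e^0=1.0000 + e^3=20.0855. Sum = 23.9391, which rounds to 23.94.

23.94


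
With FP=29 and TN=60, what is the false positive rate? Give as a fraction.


FPR = FP / (FP + TN) = 29 / 89 = 29/89.

29/89


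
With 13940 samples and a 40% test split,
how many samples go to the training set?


Test set = 13940 * 40% = 5576. Training set = 13940 - 5576 = 8364.

8364


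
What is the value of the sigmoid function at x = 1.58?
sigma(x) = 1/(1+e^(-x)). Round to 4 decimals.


sigma(1.58) = 1/(1+e^(-1.58)) = 1/(1+0.205975) = 1/1.205975 = 0.8292.

0.8292


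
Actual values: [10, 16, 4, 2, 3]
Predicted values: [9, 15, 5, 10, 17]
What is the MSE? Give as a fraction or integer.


MSE = (1/5) * ((10-9)^2=1 + (16-15)^2=1 + (4-5)^2=1 + (2-10)^2=64 + (3-17)^2=196). Sum = 263. MSE = 263/5.

263/5


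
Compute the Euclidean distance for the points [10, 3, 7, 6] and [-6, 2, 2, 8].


d = sqrt(sum of squared differences). (10--6)^2=256, (3-2)^2=1, (7-2)^2=25, (6-8)^2=4. Sum = 286.

sqrt(286)


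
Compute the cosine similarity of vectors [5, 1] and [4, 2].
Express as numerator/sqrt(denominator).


dot = 22. |a|^2 = 26, |b|^2 = 20. cos = 22/sqrt(520).

22/sqrt(520)


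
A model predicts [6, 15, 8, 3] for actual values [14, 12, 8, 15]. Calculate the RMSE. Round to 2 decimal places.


MSE = 54.2500. RMSE = sqrt(54.2500) = 7.37.

7.37


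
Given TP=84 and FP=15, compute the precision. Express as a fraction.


Precision = TP / (TP + FP) = 84 / 99 = 28/33.

28/33


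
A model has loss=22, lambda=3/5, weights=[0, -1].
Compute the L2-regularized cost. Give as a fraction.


L2 sq norm = sum(w^2) = 1. J = 22 + 3/5 * 1 = 113/5.

113/5


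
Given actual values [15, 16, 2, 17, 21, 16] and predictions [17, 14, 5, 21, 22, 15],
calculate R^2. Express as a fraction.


Mean(y) = 29/2. SS_res = 35. SS_tot = 419/2. R^2 = 1 - 35/(419/2) = 349/419.

349/419


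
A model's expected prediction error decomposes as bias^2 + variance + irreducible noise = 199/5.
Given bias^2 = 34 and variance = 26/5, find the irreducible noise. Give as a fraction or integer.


Total error = bias^2 + variance + irreducible noise. So irreducible noise = 199/5 - 34 - 26/5 = 3/5.

3/5


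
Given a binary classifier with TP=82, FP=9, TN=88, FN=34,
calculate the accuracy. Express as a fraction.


Accuracy = (TP + TN) / (TP + TN + FP + FN) = (82 + 88) / 213 = 170/213.

170/213


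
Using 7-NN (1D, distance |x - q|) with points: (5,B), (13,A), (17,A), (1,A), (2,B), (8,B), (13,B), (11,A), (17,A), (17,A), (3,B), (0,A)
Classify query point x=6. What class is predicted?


Distances: |5-6|=1, |13-6|=7, |17-6|=11, |1-6|=5, |2-6|=4, |8-6|=2, |13-6|=7, |11-6|=5, |17-6|=11, |17-6|=11, |3-6|=3, |0-6|=6. 7 nearest: (5,B), (8,B), (3,B), (2,B), (1,A), (11,A), (0,A). Counts: {'B': 4, 'A': 3}. Majority class: B.

B


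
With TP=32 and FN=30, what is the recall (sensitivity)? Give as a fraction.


Recall = TP / (TP + FN) = 32 / 62 = 16/31.

16/31


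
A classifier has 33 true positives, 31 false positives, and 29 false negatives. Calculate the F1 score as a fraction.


Precision = 33/64 = 33/64. Recall = 33/62 = 33/62. F1 = 2*P*R/(P+R) = 11/21.

11/21


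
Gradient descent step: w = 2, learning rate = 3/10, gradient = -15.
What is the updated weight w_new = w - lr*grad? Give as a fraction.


w_new = 2 - 3/10 * -15 = 2 - -9/2 = 13/2.

13/2


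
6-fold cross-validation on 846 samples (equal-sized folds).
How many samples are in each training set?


Each validation fold has 846/6 = 141 samples. Training set = 846 - 141 = 705.

705


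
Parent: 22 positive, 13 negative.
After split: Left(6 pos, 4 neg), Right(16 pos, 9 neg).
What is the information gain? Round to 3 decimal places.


H(parent) = 0.9518. H(left) = 0.9710, H(right) = 0.9427. Weighted = (10/35)*0.9710 + (25/35)*0.9427 = 0.9508. IG = 0.9518 - 0.9508 = 0.0010, which rounds to 0.001.

0.001


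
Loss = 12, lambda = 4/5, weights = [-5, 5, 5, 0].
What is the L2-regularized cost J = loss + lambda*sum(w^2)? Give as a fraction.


L2 sq norm = sum(w^2) = 75. J = 12 + 4/5 * 75 = 72.

72


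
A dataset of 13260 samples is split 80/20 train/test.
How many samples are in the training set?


Test set = 13260 * 20% = 2652. Training set = 13260 - 2652 = 10608.

10608


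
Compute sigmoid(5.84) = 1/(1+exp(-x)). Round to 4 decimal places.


sigma(5.84) = 1/(1+e^(-5.84)) = 1/(1+0.002909) = 1/1.002909 = 0.9971.

0.9971


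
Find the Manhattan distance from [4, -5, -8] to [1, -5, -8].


d = sum of absolute differences: |4-1|=3 + |-5--5|=0 + |-8--8|=0 = 3.

3


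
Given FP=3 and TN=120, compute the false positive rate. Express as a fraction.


FPR = FP / (FP + TN) = 3 / 123 = 1/41.

1/41


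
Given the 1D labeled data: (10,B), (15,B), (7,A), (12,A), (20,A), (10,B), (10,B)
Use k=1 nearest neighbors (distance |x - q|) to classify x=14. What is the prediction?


Distances: |10-14|=4, |15-14|=1, |7-14|=7, |12-14|=2, |20-14|=6, |10-14|=4, |10-14|=4. 1 nearest: (15,B). Counts: {'B': 1}. Majority class: B.

B


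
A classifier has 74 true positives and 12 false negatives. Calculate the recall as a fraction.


Recall = TP / (TP + FN) = 74 / 86 = 37/43.

37/43


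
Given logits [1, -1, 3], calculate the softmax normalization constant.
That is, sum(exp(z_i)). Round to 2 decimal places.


Denom = e^1=2.7183 + e^-1=0.3679 + e^3=20.0855. Sum = 23.1717, which rounds to 23.17.

23.17


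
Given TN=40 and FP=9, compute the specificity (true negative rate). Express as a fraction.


Specificity = TN / (TN + FP) = 40 / 49 = 40/49.

40/49


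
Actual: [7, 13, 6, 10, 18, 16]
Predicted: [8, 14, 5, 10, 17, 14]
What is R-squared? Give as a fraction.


Mean(y) = 35/3. SS_res = 8. SS_tot = 352/3. R^2 = 1 - 8/(352/3) = 41/44.

41/44


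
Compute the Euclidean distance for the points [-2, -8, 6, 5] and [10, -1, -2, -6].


d = sqrt(sum of squared differences). (-2-10)^2=144, (-8--1)^2=49, (6--2)^2=64, (5--6)^2=121. Sum = 378.

sqrt(378)


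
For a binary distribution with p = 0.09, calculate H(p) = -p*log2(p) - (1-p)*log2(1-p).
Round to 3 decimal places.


H = -0.09*log2(0.09) - 0.91*log2(0.91) = 0.436.

0.436


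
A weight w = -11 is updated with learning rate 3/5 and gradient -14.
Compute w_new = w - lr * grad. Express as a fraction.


w_new = -11 - 3/5 * -14 = -11 - -42/5 = -13/5.

-13/5


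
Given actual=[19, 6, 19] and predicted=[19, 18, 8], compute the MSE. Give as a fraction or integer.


MSE = (1/3) * ((19-19)^2=0 + (6-18)^2=144 + (19-8)^2=121). Sum = 265. MSE = 265/3.

265/3


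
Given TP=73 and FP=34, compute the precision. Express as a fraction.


Precision = TP / (TP + FP) = 73 / 107 = 73/107.

73/107


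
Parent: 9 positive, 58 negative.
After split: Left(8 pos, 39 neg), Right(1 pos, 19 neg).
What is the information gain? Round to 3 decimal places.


H(parent) = 0.5692. H(left) = 0.6582, H(right) = 0.2864. Weighted = (47/67)*0.6582 + (20/67)*0.2864 = 0.5472. IG = 0.5692 - 0.5472 = 0.0220, which rounds to 0.022.

0.022


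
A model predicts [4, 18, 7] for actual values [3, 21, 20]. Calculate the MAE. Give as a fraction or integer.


MAE = (1/3) * (|3-4|=1 + |21-18|=3 + |20-7|=13). Sum = 17. MAE = 17/3.

17/3


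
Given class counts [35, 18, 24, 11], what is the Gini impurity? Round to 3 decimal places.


Total = 88. Proportions: 35/88, 18/88, 24/88, 11/88. sum(p_i^2) = 0.2900. Gini = 1 - 0.2900 = 0.7100, which rounds to 0.710.

0.710


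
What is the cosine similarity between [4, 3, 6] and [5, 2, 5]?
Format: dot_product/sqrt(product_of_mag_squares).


dot = 56. |a|^2 = 61, |b|^2 = 54. cos = 56/sqrt(3294).

56/sqrt(3294)


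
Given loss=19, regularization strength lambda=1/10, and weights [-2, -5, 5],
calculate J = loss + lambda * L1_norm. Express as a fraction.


L1 norm = sum(|w|) = 12. J = 19 + 1/10 * 12 = 101/5.

101/5


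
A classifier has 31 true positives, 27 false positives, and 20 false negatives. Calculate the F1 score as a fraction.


Precision = 31/58 = 31/58. Recall = 31/51 = 31/51. F1 = 2*P*R/(P+R) = 62/109.

62/109


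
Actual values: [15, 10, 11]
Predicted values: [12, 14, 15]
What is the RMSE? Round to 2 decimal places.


MSE = 13.6667. RMSE = sqrt(13.6667) = 3.70.

3.70


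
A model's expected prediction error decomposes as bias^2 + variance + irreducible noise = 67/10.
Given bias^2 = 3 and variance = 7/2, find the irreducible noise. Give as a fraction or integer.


Total error = bias^2 + variance + irreducible noise. So irreducible noise = 67/10 - 3 - 7/2 = 1/5.

1/5


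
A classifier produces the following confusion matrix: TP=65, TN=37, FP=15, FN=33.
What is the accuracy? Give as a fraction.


Accuracy = (TP + TN) / (TP + TN + FP + FN) = (65 + 37) / 150 = 17/25.

17/25


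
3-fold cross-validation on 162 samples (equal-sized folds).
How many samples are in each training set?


Each validation fold has 162/3 = 54 samples. Training set = 162 - 54 = 108.

108


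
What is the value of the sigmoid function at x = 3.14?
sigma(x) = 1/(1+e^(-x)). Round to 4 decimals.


sigma(3.14) = 1/(1+e^(-3.14)) = 1/(1+0.043283) = 1/1.043283 = 0.9585.

0.9585


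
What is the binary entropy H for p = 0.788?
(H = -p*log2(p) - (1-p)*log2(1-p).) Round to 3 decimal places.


H = -0.788*log2(0.788) - 0.212*log2(0.212) = 0.745.

0.745


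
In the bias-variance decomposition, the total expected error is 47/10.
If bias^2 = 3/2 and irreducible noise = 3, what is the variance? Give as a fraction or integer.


Total error = bias^2 + variance + irreducible noise. So variance = 47/10 - 3/2 - 3 = 1/5.

1/5


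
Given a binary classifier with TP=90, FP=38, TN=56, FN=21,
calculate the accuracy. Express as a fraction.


Accuracy = (TP + TN) / (TP + TN + FP + FN) = (90 + 56) / 205 = 146/205.

146/205


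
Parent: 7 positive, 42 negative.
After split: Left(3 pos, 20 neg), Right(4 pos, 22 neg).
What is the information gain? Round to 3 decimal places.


H(parent) = 0.5917. H(left) = 0.5586, H(right) = 0.6194. Weighted = (23/49)*0.5586 + (26/49)*0.6194 = 0.5909. IG = 0.5917 - 0.5909 = 0.0008, which rounds to 0.001.

0.001


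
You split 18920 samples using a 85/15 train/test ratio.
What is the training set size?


Test set = 18920 * 15% = 2838. Training set = 18920 - 2838 = 16082.

16082


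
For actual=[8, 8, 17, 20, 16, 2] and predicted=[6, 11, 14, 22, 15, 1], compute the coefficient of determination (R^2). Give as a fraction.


Mean(y) = 71/6. SS_res = 28. SS_tot = 1421/6. R^2 = 1 - 28/(1421/6) = 179/203.

179/203


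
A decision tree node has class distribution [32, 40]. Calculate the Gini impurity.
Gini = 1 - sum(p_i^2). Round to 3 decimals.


Total = 72. Proportions: 32/72, 40/72. sum(p_i^2) = 0.5062. Gini = 1 - 0.5062 = 0.4938, which rounds to 0.494.

0.494


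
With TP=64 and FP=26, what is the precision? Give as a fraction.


Precision = TP / (TP + FP) = 64 / 90 = 32/45.

32/45


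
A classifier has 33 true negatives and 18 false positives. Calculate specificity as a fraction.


Specificity = TN / (TN + FP) = 33 / 51 = 11/17.

11/17


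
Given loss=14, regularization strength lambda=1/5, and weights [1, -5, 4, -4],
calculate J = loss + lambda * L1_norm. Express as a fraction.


L1 norm = sum(|w|) = 14. J = 14 + 1/5 * 14 = 84/5.

84/5


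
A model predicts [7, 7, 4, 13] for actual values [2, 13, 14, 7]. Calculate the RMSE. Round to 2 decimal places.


MSE = 49.2500. RMSE = sqrt(49.2500) = 7.02.

7.02


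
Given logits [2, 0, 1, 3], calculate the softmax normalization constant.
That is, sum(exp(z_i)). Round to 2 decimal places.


Denom = e^2=7.3891 + e^0=1.0000 + e^1=2.7183 + e^3=20.0855. Sum = 31.1929, which rounds to 31.19.

31.19


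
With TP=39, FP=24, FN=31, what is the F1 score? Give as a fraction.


Precision = 39/63 = 13/21. Recall = 39/70 = 39/70. F1 = 2*P*R/(P+R) = 78/133.

78/133


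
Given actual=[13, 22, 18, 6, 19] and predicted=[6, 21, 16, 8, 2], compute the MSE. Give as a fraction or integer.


MSE = (1/5) * ((13-6)^2=49 + (22-21)^2=1 + (18-16)^2=4 + (6-8)^2=4 + (19-2)^2=289). Sum = 347. MSE = 347/5.

347/5


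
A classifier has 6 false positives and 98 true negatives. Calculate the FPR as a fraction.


FPR = FP / (FP + TN) = 6 / 104 = 3/52.

3/52


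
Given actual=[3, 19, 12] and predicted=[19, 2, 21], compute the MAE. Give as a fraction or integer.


MAE = (1/3) * (|3-19|=16 + |19-2|=17 + |12-21|=9). Sum = 42. MAE = 14.

14


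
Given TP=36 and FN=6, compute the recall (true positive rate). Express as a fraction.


Recall = TP / (TP + FN) = 36 / 42 = 6/7.

6/7


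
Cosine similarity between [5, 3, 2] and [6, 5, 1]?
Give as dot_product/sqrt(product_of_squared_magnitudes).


dot = 47. |a|^2 = 38, |b|^2 = 62. cos = 47/sqrt(2356).

47/sqrt(2356)


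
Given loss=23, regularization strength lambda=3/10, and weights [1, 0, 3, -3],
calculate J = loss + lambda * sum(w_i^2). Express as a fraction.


L2 sq norm = sum(w^2) = 19. J = 23 + 3/10 * 19 = 287/10.

287/10


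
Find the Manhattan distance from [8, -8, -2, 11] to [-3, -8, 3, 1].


d = sum of absolute differences: |8--3|=11 + |-8--8|=0 + |-2-3|=5 + |11-1|=10 = 26.

26


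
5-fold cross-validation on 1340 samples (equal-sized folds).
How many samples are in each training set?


Each validation fold has 1340/5 = 268 samples. Training set = 1340 - 268 = 1072.

1072


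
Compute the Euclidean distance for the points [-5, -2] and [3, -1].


d = sqrt(sum of squared differences). (-5-3)^2=64, (-2--1)^2=1. Sum = 65.

sqrt(65)


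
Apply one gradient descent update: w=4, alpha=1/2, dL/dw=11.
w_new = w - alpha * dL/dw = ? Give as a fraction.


w_new = 4 - 1/2 * 11 = 4 - 11/2 = -3/2.

-3/2


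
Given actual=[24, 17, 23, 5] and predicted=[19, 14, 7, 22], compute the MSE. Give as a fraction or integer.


MSE = (1/4) * ((24-19)^2=25 + (17-14)^2=9 + (23-7)^2=256 + (5-22)^2=289). Sum = 579. MSE = 579/4.

579/4


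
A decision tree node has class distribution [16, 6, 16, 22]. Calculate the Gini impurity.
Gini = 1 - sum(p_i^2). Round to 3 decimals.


Total = 60. Proportions: 16/60, 6/60, 16/60, 22/60. sum(p_i^2) = 0.2867. Gini = 1 - 0.2867 = 0.7133, which rounds to 0.713.

0.713


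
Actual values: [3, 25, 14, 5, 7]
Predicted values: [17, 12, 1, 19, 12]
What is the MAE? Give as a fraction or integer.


MAE = (1/5) * (|3-17|=14 + |25-12|=13 + |14-1|=13 + |5-19|=14 + |7-12|=5). Sum = 59. MAE = 59/5.

59/5


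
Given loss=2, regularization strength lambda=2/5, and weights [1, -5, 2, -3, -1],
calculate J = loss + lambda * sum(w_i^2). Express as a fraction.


L2 sq norm = sum(w^2) = 40. J = 2 + 2/5 * 40 = 18.

18


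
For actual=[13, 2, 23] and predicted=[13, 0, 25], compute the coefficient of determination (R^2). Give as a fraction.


Mean(y) = 38/3. SS_res = 8. SS_tot = 662/3. R^2 = 1 - 8/(662/3) = 319/331.

319/331


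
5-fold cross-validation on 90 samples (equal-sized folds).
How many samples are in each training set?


Each validation fold has 90/5 = 18 samples. Training set = 90 - 18 = 72.

72


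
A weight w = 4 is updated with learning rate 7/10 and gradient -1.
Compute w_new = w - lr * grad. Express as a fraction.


w_new = 4 - 7/10 * -1 = 4 - -7/10 = 47/10.

47/10


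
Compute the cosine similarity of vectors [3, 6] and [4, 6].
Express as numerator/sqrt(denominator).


dot = 48. |a|^2 = 45, |b|^2 = 52. cos = 48/sqrt(2340).

48/sqrt(2340)


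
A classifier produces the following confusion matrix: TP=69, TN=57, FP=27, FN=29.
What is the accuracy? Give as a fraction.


Accuracy = (TP + TN) / (TP + TN + FP + FN) = (69 + 57) / 182 = 9/13.

9/13


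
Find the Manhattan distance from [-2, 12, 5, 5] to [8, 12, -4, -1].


d = sum of absolute differences: |-2-8|=10 + |12-12|=0 + |5--4|=9 + |5--1|=6 = 25.

25


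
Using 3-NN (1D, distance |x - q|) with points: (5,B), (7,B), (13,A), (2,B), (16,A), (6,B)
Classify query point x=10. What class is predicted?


Distances: |5-10|=5, |7-10|=3, |13-10|=3, |2-10|=8, |16-10|=6, |6-10|=4. 3 nearest: (13,A), (7,B), (6,B). Counts: {'A': 1, 'B': 2}. Majority class: B.

B


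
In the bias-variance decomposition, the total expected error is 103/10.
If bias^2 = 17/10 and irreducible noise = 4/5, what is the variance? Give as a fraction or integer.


Total error = bias^2 + variance + irreducible noise. So variance = 103/10 - 17/10 - 4/5 = 39/5.

39/5


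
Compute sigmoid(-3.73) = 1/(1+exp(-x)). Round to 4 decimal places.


sigma(-3.73) = 1/(1+e^(3.73)) = 1/(1+41.679108) = 1/42.679108 = 0.0234.

0.0234


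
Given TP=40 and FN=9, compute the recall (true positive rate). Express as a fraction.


Recall = TP / (TP + FN) = 40 / 49 = 40/49.

40/49


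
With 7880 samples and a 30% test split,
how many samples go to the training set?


Test set = 7880 * 30% = 2364. Training set = 7880 - 2364 = 5516.

5516


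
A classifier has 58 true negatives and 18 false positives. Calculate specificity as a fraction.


Specificity = TN / (TN + FP) = 58 / 76 = 29/38.

29/38


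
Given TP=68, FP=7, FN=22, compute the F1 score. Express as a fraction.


Precision = 68/75 = 68/75. Recall = 68/90 = 34/45. F1 = 2*P*R/(P+R) = 136/165.

136/165


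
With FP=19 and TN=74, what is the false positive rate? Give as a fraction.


FPR = FP / (FP + TN) = 19 / 93 = 19/93.

19/93


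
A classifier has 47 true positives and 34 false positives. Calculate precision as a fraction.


Precision = TP / (TP + FP) = 47 / 81 = 47/81.

47/81


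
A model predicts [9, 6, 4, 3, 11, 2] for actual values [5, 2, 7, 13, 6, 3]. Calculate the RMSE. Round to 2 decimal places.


MSE = 27.8333. RMSE = sqrt(27.8333) = 5.28.

5.28


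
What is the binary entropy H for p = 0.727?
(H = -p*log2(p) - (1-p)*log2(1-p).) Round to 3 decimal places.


H = -0.727*log2(0.727) - 0.273*log2(0.273) = 0.846.

0.846


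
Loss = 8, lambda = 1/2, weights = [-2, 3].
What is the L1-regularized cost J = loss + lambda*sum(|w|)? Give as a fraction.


L1 norm = sum(|w|) = 5. J = 8 + 1/2 * 5 = 21/2.

21/2


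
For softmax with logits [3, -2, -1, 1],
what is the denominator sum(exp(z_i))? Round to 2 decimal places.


Denom = e^3=20.0855 + e^-2=0.1353 + e^-1=0.3679 + e^1=2.7183. Sum = 23.3070, which rounds to 23.31.

23.31


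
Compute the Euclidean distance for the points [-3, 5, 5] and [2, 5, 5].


d = sqrt(sum of squared differences). (-3-2)^2=25, (5-5)^2=0, (5-5)^2=0. Sum = 25.

5


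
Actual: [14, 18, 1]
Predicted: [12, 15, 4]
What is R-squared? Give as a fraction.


Mean(y) = 11. SS_res = 22. SS_tot = 158. R^2 = 1 - 22/(158) = 68/79.

68/79


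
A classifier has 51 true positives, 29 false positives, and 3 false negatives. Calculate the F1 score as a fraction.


Precision = 51/80 = 51/80. Recall = 51/54 = 17/18. F1 = 2*P*R/(P+R) = 51/67.

51/67


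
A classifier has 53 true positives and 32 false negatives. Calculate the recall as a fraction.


Recall = TP / (TP + FN) = 53 / 85 = 53/85.

53/85
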